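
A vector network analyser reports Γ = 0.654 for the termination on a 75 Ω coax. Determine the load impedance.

Z_L = Z_0·(1 + Γ)/(1 − Γ) = 75·(1.65)/(0.346)

Z_L ≈ 359 Ω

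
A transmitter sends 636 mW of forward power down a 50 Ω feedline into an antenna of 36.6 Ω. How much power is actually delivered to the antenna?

P_delivered ≈ 621 mW

Γ = (36.6 − 50)/(36.6 + 50) = -0.155
|Γ|² = 0.0239
P_refl = |Γ|²·P_inc = 15.2 mW, P_del = (1 − |Γ|²)·P_inc = 621 mW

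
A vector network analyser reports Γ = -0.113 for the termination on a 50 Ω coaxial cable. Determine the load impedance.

Z_L = Z_0·(1 + Γ)/(1 − Γ) = 50·(0.887)/(1.11)

Z_L ≈ 39.8 Ω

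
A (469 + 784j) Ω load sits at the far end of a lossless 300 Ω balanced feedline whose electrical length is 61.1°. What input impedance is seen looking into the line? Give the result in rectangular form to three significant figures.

Z_in ≈ 91.4 − j286 Ω

tan(βl) = tan(61.1°) = 1.81
Z_in = Z_0·(Z_L + jZ_0·tanβl)/(Z_0 + jZ_L·tanβl)
     = 300·(469 + j1330)/(-1120 + j850)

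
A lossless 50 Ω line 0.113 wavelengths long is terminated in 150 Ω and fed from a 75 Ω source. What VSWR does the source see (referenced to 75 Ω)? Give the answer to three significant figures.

VSWR ≈ 3.12

βl = 2π × 0.113 = 40.7°
tan(βl) = 0.86
Z_in = Z_0·(Z_L + jZ_0·tanβl)/(Z_0 + jZ_L·tanβl) = 34.1 − j44.9 Ω
Γ_s = (Z_in − Z_s)/(Z_in + Z_s) = (-40.9 − j44.9)/(109 − j44.9), |Γ_s| = 0.515
VSWR = (1 + |Γ_s|)/(1 − |Γ_s|)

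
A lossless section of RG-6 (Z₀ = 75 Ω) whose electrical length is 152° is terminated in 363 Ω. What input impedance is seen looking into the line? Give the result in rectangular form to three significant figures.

tan(βl) = tan(152°) = -0.532
Z_in = Z_0·(Z_L + jZ_0·tanβl)/(Z_0 + jZ_L·tanβl)
     = 75·(363 − j39.9)/(75 − j193)

Z_in ≈ 61.1 + j117 Ω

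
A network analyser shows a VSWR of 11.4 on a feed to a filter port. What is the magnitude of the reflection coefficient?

|Γ| ≈ 0.839

|Γ| = (S − 1)/(S + 1) = (11.4 − 1)/(11.4 + 1) = 10.4/12.4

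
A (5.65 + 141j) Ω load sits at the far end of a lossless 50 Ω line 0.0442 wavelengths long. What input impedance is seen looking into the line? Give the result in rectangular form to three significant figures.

βl = 2π × 0.0442 = 15.9°
tan(βl) = tan(15.9°) = 0.285
Z_in = Z_0·(Z_L + jZ_0·tanβl)/(Z_0 + jZ_L·tanβl)
     = 50·(5.65 + j155)/(9.8 + j1.61)

Z_in ≈ 155 + j766 Ω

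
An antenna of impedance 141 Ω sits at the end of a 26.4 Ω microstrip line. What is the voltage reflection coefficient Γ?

Γ = (Z_L − Z_0)/(Z_L + Z_0) = (141 − 26.4)/(141 + 26.4) = 114.6/167.4

Γ = 0.685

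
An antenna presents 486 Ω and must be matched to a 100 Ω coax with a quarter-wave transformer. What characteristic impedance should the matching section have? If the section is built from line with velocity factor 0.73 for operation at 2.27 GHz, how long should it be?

Z_qwt = √(Z_0·R_L) = √(100 × 486) = √48600
λ = 0.73·c/f = 0.0965 m, so l = λ/4 = 0.0241 m

Z_qwt ≈ 220 Ω; length ≈ 2.41 cm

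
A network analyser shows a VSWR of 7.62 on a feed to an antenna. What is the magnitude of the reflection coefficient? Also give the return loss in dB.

|Γ| = (S − 1)/(S + 1) = (7.62 − 1)/(7.62 + 1) = 6.62/8.62
RL = −20·log₁₀|Γ| = −20·log₁₀(0.768)

|Γ| ≈ 0.768; return loss ≈ 2.29 dB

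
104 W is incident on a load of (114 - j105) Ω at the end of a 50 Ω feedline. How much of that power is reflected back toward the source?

|Γ| = |(64 − j105)/(164 − j105)| = 0.631
|Γ|² = 0.399
P_refl = |Γ|²·P_inc = 41.5 W, P_del = (1 − |Γ|²)·P_inc = 62.5 W

P_reflected ≈ 41.5 W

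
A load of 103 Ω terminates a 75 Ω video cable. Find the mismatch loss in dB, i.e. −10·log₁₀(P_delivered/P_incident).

mismatch loss ≈ 0.109 dB

Γ = (103 − 75)/(103 + 75) = 0.157
|Γ|² = 0.0247, so P_del/P_inc = 1 − |Γ|² = 0.975
ML = −10·log₁₀(1 − |Γ|²)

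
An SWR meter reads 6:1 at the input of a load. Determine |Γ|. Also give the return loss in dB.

|Γ| = (S − 1)/(S + 1) = (6 − 1)/(6 + 1) = 5/7
RL = −20·log₁₀|Γ| = −20·log₁₀(0.714)

|Γ| ≈ 0.714; return loss ≈ 2.92 dB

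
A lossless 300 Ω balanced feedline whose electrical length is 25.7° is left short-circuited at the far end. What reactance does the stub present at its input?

tan(βl) = 0.481
For a short-circuited stub, Z_in = jZ_0·tan(βl)

X_in ≈ 144 Ω (inductive)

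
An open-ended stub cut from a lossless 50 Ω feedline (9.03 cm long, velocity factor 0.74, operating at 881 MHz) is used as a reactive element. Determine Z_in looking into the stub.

λ = v/f = 0.74·c / 881 MHz = 0.252 m
βl = 2π·l/λ = 2π × 0.358 = 129°
tan(βl) = -1.23
For an open-ended stub, Z_in = −jZ_0·cot(βl) = −jZ_0/tan(βl)

Z_in ≈ +j40.5 Ω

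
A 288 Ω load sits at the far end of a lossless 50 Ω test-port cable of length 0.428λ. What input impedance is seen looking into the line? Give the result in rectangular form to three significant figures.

Z_in ≈ 40.3 + j88.5 Ω

βl = 2π × 0.428 = 154°
tan(βl) = tan(154°) = -0.486
Z_in = Z_0·(Z_L + jZ_0·tanβl)/(Z_0 + jZ_L·tanβl)
     = 50·(288 − j24.3)/(50 − j140)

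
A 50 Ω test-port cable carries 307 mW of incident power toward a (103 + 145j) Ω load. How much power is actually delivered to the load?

|Γ| = |(53 + j145)/(153 + j145)| = 0.732
|Γ|² = 0.536
P_refl = |Γ|²·P_inc = 165 mW, P_del = (1 − |Γ|²)·P_inc = 142 mW

P_delivered ≈ 142 mW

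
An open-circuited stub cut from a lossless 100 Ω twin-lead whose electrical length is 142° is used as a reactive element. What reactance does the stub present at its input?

X_in ≈ 128 Ω (inductive)

tan(βl) = -0.781
For an open-circuited stub, Z_in = −jZ_0·cot(βl) = −jZ_0/tan(βl)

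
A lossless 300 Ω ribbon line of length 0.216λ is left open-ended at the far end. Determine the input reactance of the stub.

X_in ≈ -65.1 Ω (capacitive)

βl = 2π × 0.216 = 77.8°
tan(βl) = 4.61
For an open-ended stub, Z_in = −jZ_0·cot(βl) = −jZ_0/tan(βl)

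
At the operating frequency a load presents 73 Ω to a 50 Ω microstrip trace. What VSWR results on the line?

For a purely resistive load, VSWR = R_L/Z_0 or Z_0/R_L (whichever > 1) = 73/50

VSWR ≈ 1.46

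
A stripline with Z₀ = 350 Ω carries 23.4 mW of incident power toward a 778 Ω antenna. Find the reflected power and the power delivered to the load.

Γ = (778 − 350)/(778 + 350) = 0.379
|Γ|² = 0.144
P_refl = |Γ|²·P_inc = 3.37 mW, P_del = (1 − |Γ|²)·P_inc = 20 mW

P_reflected ≈ 3.37 mW; P_delivered ≈ 20 mW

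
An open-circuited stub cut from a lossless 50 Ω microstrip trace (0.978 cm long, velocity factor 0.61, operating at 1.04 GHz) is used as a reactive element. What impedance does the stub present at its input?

Z_in ≈ −j137 Ω

λ = v/f = 0.61·c / 1.04 GHz = 0.176 m
βl = 2π·l/λ = 2π × 0.0556 = 20°
tan(βl) = 0.364
For an open-circuited stub, Z_in = −jZ_0·cot(βl) = −jZ_0/tan(βl)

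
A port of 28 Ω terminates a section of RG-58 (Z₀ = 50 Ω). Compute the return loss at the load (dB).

RL ≈ 11 dB

Γ = (28 − 50)/(28 + 50) = -0.282
RL = −20·log₁₀|Γ| = −20·log₁₀(0.282)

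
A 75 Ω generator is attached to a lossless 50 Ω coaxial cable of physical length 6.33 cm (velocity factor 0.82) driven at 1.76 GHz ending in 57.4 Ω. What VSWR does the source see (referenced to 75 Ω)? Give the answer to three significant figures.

λ = v/f = 0.82·c / 1.76 GHz = 0.14 m
βl = 2π·l/λ = 2π × 0.453 = 163°
tan(βl) = -0.305
Z_in = Z_0·(Z_L + jZ_0·tanβl)/(Z_0 + jZ_L·tanβl) = 55.9 + j4.32 Ω
Γ_s = (Z_in − Z_s)/(Z_in + Z_s) = (-19.1 + j4.32)/(131 + j4.32), |Γ_s| = 0.15
VSWR = (1 + |Γ_s|)/(1 − |Γ_s|)

VSWR ≈ 1.35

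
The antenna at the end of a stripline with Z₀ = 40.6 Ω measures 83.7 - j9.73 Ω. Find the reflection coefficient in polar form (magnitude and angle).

Γ ≈ 0.354 ∠ -8.25°

Γ = (Z_L − Z_0)/(Z_L + Z_0) = (43.1 − j9.73)/(124.3 − j9.73)
|Γ| = 44.2/125 = 0.354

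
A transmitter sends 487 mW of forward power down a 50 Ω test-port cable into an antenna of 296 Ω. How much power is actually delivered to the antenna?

Γ = (296 − 50)/(296 + 50) = 0.711
|Γ|² = 0.505
P_refl = |Γ|²·P_inc = 246 mW, P_del = (1 − |Γ|²)·P_inc = 241 mW

P_delivered ≈ 241 mW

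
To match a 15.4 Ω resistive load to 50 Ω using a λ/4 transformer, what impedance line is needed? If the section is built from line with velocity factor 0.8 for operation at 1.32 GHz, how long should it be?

Z_qwt ≈ 27.7 Ω; length ≈ 4.55 cm

Z_qwt = √(Z_0·R_L) = √(50 × 15.4) = √770
λ = 0.8·c/f = 0.182 m, so l = λ/4 = 0.0455 m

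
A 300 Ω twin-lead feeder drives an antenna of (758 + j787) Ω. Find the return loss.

Γ = (458 + j787)/(1058 + j787), |Γ| = 0.691
RL = −20·log₁₀|Γ| = −20·log₁₀(0.691)

RL ≈ 3.22 dB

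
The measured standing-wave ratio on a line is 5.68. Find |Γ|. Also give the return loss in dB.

|Γ| = (S − 1)/(S + 1) = (5.68 − 1)/(5.68 + 1) = 4.68/6.68
RL = −20·log₁₀|Γ| = −20·log₁₀(0.701)

|Γ| ≈ 0.701; return loss ≈ 3.09 dB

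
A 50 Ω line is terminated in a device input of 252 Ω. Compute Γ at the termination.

Γ = 0.669

Γ = (Z_L − Z_0)/(Z_L + Z_0) = (252 − 50)/(252 + 50) = 202/302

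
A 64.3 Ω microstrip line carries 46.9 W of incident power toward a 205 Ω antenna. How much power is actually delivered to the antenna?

Γ = (205 − 64.3)/(205 + 64.3) = 0.522
|Γ|² = 0.273
P_refl = |Γ|²·P_inc = 12.8 W, P_del = (1 − |Γ|²)·P_inc = 34.1 W

P_delivered ≈ 34.1 W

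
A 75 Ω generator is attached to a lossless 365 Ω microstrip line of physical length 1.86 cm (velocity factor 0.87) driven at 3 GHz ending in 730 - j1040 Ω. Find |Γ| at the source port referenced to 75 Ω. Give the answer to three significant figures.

|Γ| ≈ 0.139

λ = v/f = 0.87·c / 3 GHz = 0.087 m
βl = 2π·l/λ = 2π × 0.214 = 77°
tan(βl) = 4.32
Z_in = Z_0·(Z_L + jZ_0·tanβl)/(Z_0 + jZ_L·tanβl) = 57 + j3.32 Ω
Γ_s = (Z_in − Z_s)/(Z_in + Z_s) = (-18 + j3.32)/(132 + j3.32), |Γ_s| = 0.139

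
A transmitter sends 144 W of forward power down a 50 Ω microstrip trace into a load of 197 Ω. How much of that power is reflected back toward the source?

Γ = (197 − 50)/(197 + 50) = 0.595
|Γ|² = 0.354
P_refl = |Γ|²·P_inc = 51 W, P_del = (1 − |Γ|²)·P_inc = 93 W

P_reflected ≈ 51 W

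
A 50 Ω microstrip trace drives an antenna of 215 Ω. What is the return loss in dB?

Γ = (215 − 50)/(215 + 50) = 0.623
RL = −20·log₁₀|Γ| = −20·log₁₀(0.623)

RL ≈ 4.12 dB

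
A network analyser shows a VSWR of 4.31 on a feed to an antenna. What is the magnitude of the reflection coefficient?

|Γ| ≈ 0.623

|Γ| = (S − 1)/(S + 1) = (4.31 − 1)/(4.31 + 1) = 3.31/5.31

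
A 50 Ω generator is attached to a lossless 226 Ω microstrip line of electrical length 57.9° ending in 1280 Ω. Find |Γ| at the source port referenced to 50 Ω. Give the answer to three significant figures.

|Γ| ≈ 0.792

tan(βl) = 1.59
Z_in = Z_0·(Z_L + jZ_0·tanβl)/(Z_0 + jZ_L·tanβl) = 54.9 − j136 Ω
Γ_s = (Z_in − Z_s)/(Z_in + Z_s) = (4.93 − j136)/(105 − j136), |Γ_s| = 0.792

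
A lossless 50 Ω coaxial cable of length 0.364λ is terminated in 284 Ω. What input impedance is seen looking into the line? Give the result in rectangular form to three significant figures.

βl = 2π × 0.364 = 131°
tan(βl) = tan(131°) = -1.15
Z_in = Z_0·(Z_L + jZ_0·tanβl)/(Z_0 + jZ_L·tanβl)
     = 50·(284 − j57.4)/(50 − j326)

Z_in ≈ 15.1 + j41.2 Ω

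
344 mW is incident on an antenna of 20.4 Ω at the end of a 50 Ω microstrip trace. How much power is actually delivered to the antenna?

Γ = (20.4 − 50)/(20.4 + 50) = -0.42
|Γ|² = 0.177
P_refl = |Γ|²·P_inc = 60.8 mW, P_del = (1 − |Γ|²)·P_inc = 283 mW

P_delivered ≈ 283 mW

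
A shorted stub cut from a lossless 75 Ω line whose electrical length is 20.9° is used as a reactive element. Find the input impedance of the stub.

tan(βl) = 0.382
For a shorted stub, Z_in = jZ_0·tan(βl)

Z_in ≈ +j28.6 Ω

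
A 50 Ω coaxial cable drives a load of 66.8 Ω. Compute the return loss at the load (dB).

RL ≈ 16.8 dB

Γ = (66.8 − 50)/(66.8 + 50) = 0.144
RL = −20·log₁₀|Γ| = −20·log₁₀(0.144)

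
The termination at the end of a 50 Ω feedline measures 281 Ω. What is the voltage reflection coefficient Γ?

Γ = (Z_L − Z_0)/(Z_L + Z_0) = (281 − 50)/(281 + 50) = 231/331

Γ = 0.698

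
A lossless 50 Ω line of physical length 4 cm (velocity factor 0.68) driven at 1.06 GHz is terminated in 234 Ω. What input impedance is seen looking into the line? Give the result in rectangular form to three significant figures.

λ = v/f = 0.68·c / 1.06 GHz = 0.192 m
βl = 2π·l/λ = 2π × 0.208 = 74.8°
tan(βl) = tan(74.8°) = 3.69
Z_in = Z_0·(Z_L + jZ_0·tanβl)/(Z_0 + jZ_L·tanβl)
     = 50·(234 + j184)/(50 + j863)

Z_in ≈ 11.4 − j12.9 Ω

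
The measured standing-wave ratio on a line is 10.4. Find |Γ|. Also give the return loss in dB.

|Γ| ≈ 0.825; return loss ≈ 1.68 dB

|Γ| = (S − 1)/(S + 1) = (10.4 − 1)/(10.4 + 1) = 9.4/11.4
RL = −20·log₁₀|Γ| = −20·log₁₀(0.825)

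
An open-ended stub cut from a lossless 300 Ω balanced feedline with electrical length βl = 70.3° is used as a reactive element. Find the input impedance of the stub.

Z_in ≈ −j107 Ω

tan(βl) = 2.79
For an open-ended stub, Z_in = −jZ_0·cot(βl) = −jZ_0/tan(βl)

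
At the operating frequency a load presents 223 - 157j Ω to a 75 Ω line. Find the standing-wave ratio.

VSWR ≈ 4.56

Γ = (Z_L − Z_0)/(Z_L + Z_0) = (148 − j157)/(298 − j157)
|Γ| = 216/337 = 0.641
VSWR = (1 + |Γ|)/(1 − |Γ|) = 1.64/0.359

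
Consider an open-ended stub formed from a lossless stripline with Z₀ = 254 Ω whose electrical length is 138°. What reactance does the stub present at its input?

tan(βl) = -0.9
For an open-ended stub, Z_in = −jZ_0·cot(βl) = −jZ_0/tan(βl)

X_in ≈ 282 Ω (inductive)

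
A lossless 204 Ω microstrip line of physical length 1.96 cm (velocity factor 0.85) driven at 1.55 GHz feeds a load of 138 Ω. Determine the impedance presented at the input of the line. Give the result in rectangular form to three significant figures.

Z_in ≈ 184 + j73.7 Ω

λ = v/f = 0.85·c / 1.55 GHz = 0.165 m
βl = 2π·l/λ = 2π × 0.119 = 42.9°
tan(βl) = tan(42.9°) = 0.929
Z_in = Z_0·(Z_L + jZ_0·tanβl)/(Z_0 + jZ_L·tanβl)
     = 204·(138 + j189)/(204 + j128)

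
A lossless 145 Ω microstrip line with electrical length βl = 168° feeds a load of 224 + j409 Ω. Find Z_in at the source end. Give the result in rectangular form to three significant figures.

tan(βl) = tan(168°) = -0.213
Z_in = Z_0·(Z_L + jZ_0·tanβl)/(Z_0 + jZ_L·tanβl)
     = 145·(224 + j378)/(232 − j47.6)

Z_in ≈ 87.8 + j254 Ω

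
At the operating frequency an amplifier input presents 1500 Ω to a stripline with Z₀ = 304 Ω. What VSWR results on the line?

For a purely resistive load, VSWR = R_L/Z_0 or Z_0/R_L (whichever > 1) = 1500/304

VSWR ≈ 4.93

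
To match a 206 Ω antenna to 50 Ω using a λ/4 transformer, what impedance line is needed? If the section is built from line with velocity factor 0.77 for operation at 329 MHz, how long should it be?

Z_qwt = √(Z_0·R_L) = √(50 × 206) = √10300
λ = 0.77·c/f = 0.702 m, so l = λ/4 = 0.176 m

Z_qwt ≈ 101 Ω; length ≈ 17.6 cm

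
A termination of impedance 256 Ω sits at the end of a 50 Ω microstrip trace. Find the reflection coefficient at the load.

Γ = 0.673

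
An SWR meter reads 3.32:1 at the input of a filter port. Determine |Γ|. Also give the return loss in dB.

|Γ| = (S − 1)/(S + 1) = (3.32 − 1)/(3.32 + 1) = 2.32/4.32
RL = −20·log₁₀|Γ| = −20·log₁₀(0.537)

|Γ| ≈ 0.537; return loss ≈ 5.4 dB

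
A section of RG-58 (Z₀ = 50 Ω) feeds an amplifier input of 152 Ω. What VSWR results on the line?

Γ = (152 − 50)/(152 + 50) = 0.505
VSWR = (1 + 0.505)/(1 − 0.505)

VSWR ≈ 3.04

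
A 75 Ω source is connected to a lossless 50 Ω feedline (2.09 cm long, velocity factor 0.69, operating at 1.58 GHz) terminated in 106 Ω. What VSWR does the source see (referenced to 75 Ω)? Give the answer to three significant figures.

λ = v/f = 0.69·c / 1.58 GHz = 0.131 m
βl = 2π·l/λ = 2π × 0.16 = 57.4°
tan(βl) = 1.57
Z_in = Z_0·(Z_L + jZ_0·tanβl)/(Z_0 + jZ_L·tanβl) = 30.4 − j22.8 Ω
Γ_s = (Z_in − Z_s)/(Z_in + Z_s) = (-44.6 − j22.8)/(105 − j22.8), |Γ_s| = 0.464
VSWR = (1 + |Γ_s|)/(1 − |Γ_s|)

VSWR ≈ 2.73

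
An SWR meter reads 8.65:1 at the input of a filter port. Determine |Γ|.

|Γ| ≈ 0.793

|Γ| = (S − 1)/(S + 1) = (8.65 − 1)/(8.65 + 1) = 7.65/9.65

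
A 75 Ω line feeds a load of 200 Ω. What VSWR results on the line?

Γ = (200 − 75)/(200 + 75) = 0.455
VSWR = (1 + 0.455)/(1 − 0.455)

VSWR ≈ 2.67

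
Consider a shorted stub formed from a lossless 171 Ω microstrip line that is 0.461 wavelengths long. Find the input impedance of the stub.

Z_in ≈ −j42.8 Ω

βl = 2π × 0.461 = 166°
tan(βl) = -0.25
For a shorted stub, Z_in = jZ_0·tan(βl)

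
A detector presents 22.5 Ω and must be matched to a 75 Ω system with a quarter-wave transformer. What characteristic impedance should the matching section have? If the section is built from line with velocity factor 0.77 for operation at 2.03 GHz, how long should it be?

Z_qwt = √(Z_0·R_L) = √(75 × 22.5) = √1688
λ = 0.77·c/f = 0.114 m, so l = λ/4 = 0.0284 m

Z_qwt ≈ 41.1 Ω; length ≈ 2.84 cm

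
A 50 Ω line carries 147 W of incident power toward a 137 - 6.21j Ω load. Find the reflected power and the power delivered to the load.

|Γ| = |(87 − j6.21)/(187 − j6.21)| = 0.466
|Γ|² = 0.217
P_refl = |Γ|²·P_inc = 31.9 W, P_del = (1 − |Γ|²)·P_inc = 115 W

P_reflected ≈ 31.9 W; P_delivered ≈ 115 W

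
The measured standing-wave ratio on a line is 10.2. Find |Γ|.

|Γ| ≈ 0.821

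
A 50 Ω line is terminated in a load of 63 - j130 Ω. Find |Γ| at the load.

Γ = (Z_L − Z_0)/(Z_L + Z_0) = (13 − j130)/(113 − j130)
|Γ| = 131/172

|Γ| ≈ 0.758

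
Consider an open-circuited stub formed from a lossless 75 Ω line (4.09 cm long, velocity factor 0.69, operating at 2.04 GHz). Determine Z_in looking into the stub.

λ = v/f = 0.69·c / 2.04 GHz = 0.101 m
βl = 2π·l/λ = 2π × 0.403 = 145°
tan(βl) = -0.697
For an open-circuited stub, Z_in = −jZ_0·cot(βl) = −jZ_0/tan(βl)

Z_in ≈ +j108 Ω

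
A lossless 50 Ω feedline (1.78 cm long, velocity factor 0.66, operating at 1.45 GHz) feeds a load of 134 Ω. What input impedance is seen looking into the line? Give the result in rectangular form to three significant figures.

λ = v/f = 0.66·c / 1.45 GHz = 0.137 m
βl = 2π·l/λ = 2π × 0.13 = 46.9°
tan(βl) = tan(46.9°) = 1.07
Z_in = Z_0·(Z_L + jZ_0·tanβl)/(Z_0 + jZ_L·tanβl)
     = 50·(134 + j53.5)/(50 + j143)

Z_in ≈ 31.2 − j35.9 Ω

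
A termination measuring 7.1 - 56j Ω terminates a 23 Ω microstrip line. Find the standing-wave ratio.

Γ = (Z_L − Z_0)/(Z_L + Z_0) = (-15.9 − j56)/(30.1 − j56)
|Γ| = 58.2/63.6 = 0.916
VSWR = (1 + |Γ|)/(1 − |Γ|) = 1.92/0.0844

VSWR ≈ 22.7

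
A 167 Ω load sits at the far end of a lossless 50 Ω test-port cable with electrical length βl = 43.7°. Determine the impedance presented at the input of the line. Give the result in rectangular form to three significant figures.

tan(βl) = tan(43.7°) = 0.956
Z_in = Z_0·(Z_L + jZ_0·tanβl)/(Z_0 + jZ_L·tanβl)
     = 50·(167 + j47.8)/(50 + j160)

Z_in ≈ 28.6 − j43.4 Ω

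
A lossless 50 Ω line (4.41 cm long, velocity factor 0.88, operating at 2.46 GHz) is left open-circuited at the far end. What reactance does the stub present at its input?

λ = v/f = 0.88·c / 2.46 GHz = 0.107 m
βl = 2π·l/λ = 2π × 0.411 = 148°
tan(βl) = -0.626
For an open-circuited stub, Z_in = −jZ_0·cot(βl) = −jZ_0/tan(βl)

X_in ≈ 79.8 Ω (inductive)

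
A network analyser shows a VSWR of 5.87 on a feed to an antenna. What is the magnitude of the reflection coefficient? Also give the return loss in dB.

|Γ| = (S − 1)/(S + 1) = (5.87 − 1)/(5.87 + 1) = 4.87/6.87
RL = −20·log₁₀|Γ| = −20·log₁₀(0.709)

|Γ| ≈ 0.709; return loss ≈ 2.99 dB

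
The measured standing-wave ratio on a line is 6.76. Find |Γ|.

|Γ| ≈ 0.742

|Γ| = (S − 1)/(S + 1) = (6.76 − 1)/(6.76 + 1) = 5.76/7.76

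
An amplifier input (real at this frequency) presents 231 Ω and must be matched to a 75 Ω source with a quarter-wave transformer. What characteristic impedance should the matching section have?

Z_qwt ≈ 132 Ω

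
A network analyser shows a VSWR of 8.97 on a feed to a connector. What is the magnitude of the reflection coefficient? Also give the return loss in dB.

|Γ| = (S − 1)/(S + 1) = (8.97 − 1)/(8.97 + 1) = 7.97/9.97
RL = −20·log₁₀|Γ| = −20·log₁₀(0.799)

|Γ| ≈ 0.799; return loss ≈ 1.94 dB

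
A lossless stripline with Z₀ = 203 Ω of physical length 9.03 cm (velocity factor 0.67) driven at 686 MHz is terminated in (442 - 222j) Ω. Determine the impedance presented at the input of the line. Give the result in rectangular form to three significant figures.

Z_in ≈ 96.6 + j109 Ω

λ = v/f = 0.67·c / 686 MHz = 0.293 m
βl = 2π·l/λ = 2π × 0.308 = 111°
tan(βl) = tan(111°) = -2.61
Z_in = Z_0·(Z_L + jZ_0·tanβl)/(Z_0 + jZ_L·tanβl)
     = 203·(442 − j752)/(-377 − j1150)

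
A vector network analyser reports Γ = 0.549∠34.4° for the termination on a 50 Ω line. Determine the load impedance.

Z_L ≈ 88.3 + j78.4 Ω

Z_L = Z_0·(1 + Γ)/(1 − Γ) = 50·(1.45 + j0.31)/(0.547 − j0.31)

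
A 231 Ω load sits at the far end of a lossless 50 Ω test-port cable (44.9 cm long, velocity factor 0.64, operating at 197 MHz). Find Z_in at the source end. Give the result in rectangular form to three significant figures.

λ = v/f = 0.64·c / 197 MHz = 0.975 m
βl = 2π·l/λ = 2π × 0.461 = 166°
tan(βl) = tan(166°) = -0.252
Z_in = Z_0·(Z_L + jZ_0·tanβl)/(Z_0 + jZ_L·tanβl)
     = 50·(231 − j12.6)/(50 − j58.2)

Z_in ≈ 104 + j109 Ω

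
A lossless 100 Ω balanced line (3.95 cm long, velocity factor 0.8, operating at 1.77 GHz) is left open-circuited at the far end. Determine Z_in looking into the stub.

Z_in ≈ +j26.6 Ω

λ = v/f = 0.8·c / 1.77 GHz = 0.136 m
βl = 2π·l/λ = 2π × 0.291 = 105°
tan(βl) = -3.77
For an open-circuited stub, Z_in = −jZ_0·cot(βl) = −jZ_0/tan(βl)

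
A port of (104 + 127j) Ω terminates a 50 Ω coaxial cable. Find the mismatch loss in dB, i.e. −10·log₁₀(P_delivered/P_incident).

mismatch loss ≈ 2.82 dB

Γ = (54 + j127)/(154 + j127), |Γ| = 0.691
|Γ|² = 0.478, so P_del/P_inc = 1 − |Γ|² = 0.522
ML = −10·log₁₀(1 − |Γ|²)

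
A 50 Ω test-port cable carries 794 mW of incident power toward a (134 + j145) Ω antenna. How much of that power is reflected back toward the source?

P_reflected ≈ 406 mW

|Γ| = |(84 + j145)/(184 + j145)| = 0.715
|Γ|² = 0.512
P_refl = |Γ|²·P_inc = 406 mW, P_del = (1 − |Γ|²)·P_inc = 388 mW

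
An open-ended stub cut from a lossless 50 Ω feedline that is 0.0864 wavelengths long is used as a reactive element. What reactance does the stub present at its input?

X_in ≈ -82.9 Ω (capacitive)

βl = 2π × 0.0864 = 31.1°
tan(βl) = 0.603
For an open-ended stub, Z_in = −jZ_0·cot(βl) = −jZ_0/tan(βl)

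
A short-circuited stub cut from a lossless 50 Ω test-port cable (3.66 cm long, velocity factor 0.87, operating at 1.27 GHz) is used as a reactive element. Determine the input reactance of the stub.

λ = v/f = 0.87·c / 1.27 GHz = 0.206 m
βl = 2π·l/λ = 2π × 0.178 = 64.1°
tan(βl) = 2.06
For a short-circuited stub, Z_in = jZ_0·tan(βl)

X_in ≈ 103 Ω (inductive)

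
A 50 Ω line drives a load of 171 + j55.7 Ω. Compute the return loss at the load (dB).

Γ = (121 + j55.7)/(221 + j55.7), |Γ| = 0.584
RL = −20·log₁₀|Γ| = −20·log₁₀(0.584)

RL ≈ 4.66 dB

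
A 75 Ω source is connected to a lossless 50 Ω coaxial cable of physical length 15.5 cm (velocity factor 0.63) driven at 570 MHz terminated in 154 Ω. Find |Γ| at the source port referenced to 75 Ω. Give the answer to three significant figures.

λ = v/f = 0.63·c / 570 MHz = 0.332 m
βl = 2π·l/λ = 2π × 0.467 = 168°
tan(βl) = -0.207
Z_in = Z_0·(Z_L + jZ_0·tanβl)/(Z_0 + jZ_L·tanβl) = 114 + j62.5 Ω
Γ_s = (Z_in − Z_s)/(Z_in + Z_s) = (39.1 + j62.5)/(189 + j62.5), |Γ_s| = 0.37

|Γ| ≈ 0.37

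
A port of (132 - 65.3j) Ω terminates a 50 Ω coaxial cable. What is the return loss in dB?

Γ = (82 − j65.3)/(182 − j65.3), |Γ| = 0.542
RL = −20·log₁₀|Γ| = −20·log₁₀(0.542)

RL ≈ 5.32 dB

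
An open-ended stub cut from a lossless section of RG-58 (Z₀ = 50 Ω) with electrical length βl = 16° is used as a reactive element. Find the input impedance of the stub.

Z_in ≈ −j174 Ω

tan(βl) = 0.287
For an open-ended stub, Z_in = −jZ_0·cot(βl) = −jZ_0/tan(βl)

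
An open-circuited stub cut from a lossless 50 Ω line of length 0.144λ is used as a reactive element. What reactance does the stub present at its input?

βl = 2π × 0.144 = 51.8°
tan(βl) = 1.27
For an open-circuited stub, Z_in = −jZ_0·cot(βl) = −jZ_0/tan(βl)

X_in ≈ -39.3 Ω (capacitive)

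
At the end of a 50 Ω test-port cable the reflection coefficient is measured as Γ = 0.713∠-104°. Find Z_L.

Z_L = Z_0·(1 + Γ)/(1 − Γ) = 50·(0.828 − j0.692)/(1.17 + j0.692)

Z_L ≈ 13.3 − j37.3 Ω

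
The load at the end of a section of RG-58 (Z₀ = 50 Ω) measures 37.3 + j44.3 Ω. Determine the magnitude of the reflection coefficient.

Γ = (Z_L − Z_0)/(Z_L + Z_0) = (-12.7 + j44.3)/(87.3 + j44.3)
|Γ| = 46.1/97.9

|Γ| ≈ 0.471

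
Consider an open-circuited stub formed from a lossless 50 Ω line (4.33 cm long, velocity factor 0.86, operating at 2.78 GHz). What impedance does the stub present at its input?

λ = v/f = 0.86·c / 2.78 GHz = 0.0928 m
βl = 2π·l/λ = 2π × 0.467 = 168°
tan(βl) = -0.213
For an open-circuited stub, Z_in = −jZ_0·cot(βl) = −jZ_0/tan(βl)

Z_in ≈ +j235 Ω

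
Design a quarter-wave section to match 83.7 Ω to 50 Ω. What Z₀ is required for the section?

Z_qwt ≈ 64.7 Ω

Z_qwt = √(Z_0·R_L) = √(50 × 83.7) = √4185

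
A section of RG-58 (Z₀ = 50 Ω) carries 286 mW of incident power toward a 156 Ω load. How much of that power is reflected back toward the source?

P_reflected ≈ 75.7 mW

Γ = (156 − 50)/(156 + 50) = 0.515
|Γ|² = 0.265
P_refl = |Γ|²·P_inc = 75.7 mW, P_del = (1 − |Γ|²)·P_inc = 210 mW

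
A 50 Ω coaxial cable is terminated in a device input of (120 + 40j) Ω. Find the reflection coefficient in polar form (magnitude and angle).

Γ = (Z_L − Z_0)/(Z_L + Z_0) = (70 + j40)/(170 + j40)
|Γ| = 80.6/175 = 0.462

Γ ≈ 0.462 ∠ 16.5°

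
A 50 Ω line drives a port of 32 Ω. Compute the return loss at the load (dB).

Γ = (32 − 50)/(32 + 50) = -0.22
RL = −20·log₁₀|Γ| = −20·log₁₀(0.22)

RL ≈ 13.2 dB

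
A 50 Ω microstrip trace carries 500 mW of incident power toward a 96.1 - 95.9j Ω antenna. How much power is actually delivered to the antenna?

P_delivered ≈ 315 mW

|Γ| = |(46.1 − j95.9)/(146.1 − j95.9)| = 0.609
|Γ|² = 0.371
P_refl = |Γ|²·P_inc = 185 mW, P_del = (1 − |Γ|²)·P_inc = 315 mW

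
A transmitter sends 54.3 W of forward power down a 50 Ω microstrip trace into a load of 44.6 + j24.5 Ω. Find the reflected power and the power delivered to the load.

|Γ| = |(-5.4 + j24.5)/(94.6 + j24.5)| = 0.257
|Γ|² = 0.0659
P_refl = |Γ|²·P_inc = 3.58 W, P_del = (1 − |Γ|²)·P_inc = 50.7 W

P_reflected ≈ 3.58 W; P_delivered ≈ 50.7 W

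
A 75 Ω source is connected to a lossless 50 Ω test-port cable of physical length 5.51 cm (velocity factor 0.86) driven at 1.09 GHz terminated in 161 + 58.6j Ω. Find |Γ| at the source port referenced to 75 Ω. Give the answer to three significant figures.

|Γ| ≈ 0.687

λ = v/f = 0.86·c / 1.09 GHz = 0.237 m
βl = 2π·l/λ = 2π × 0.233 = 83.8°
tan(βl) = 9.21
Z_in = Z_0·(Z_L + jZ_0·tanβl)/(Z_0 + jZ_L·tanβl) = 14.2 − j10.1 Ω
Γ_s = (Z_in − Z_s)/(Z_in + Z_s) = (-60.8 − j10.1)/(89.2 − j10.1), |Γ_s| = 0.687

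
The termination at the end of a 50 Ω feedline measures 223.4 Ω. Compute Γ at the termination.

Γ = 0.634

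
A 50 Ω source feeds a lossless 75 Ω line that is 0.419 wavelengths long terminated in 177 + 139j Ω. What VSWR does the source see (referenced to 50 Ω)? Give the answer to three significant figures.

VSWR ≈ 4.56

βl = 2π × 0.419 = 151°
tan(βl) = -0.558
Z_in = Z_0·(Z_L + jZ_0·tanβl)/(Z_0 + jZ_L·tanβl) = 39.5 + j73.4 Ω
Γ_s = (Z_in − Z_s)/(Z_in + Z_s) = (-10.5 + j73.4)/(89.5 + j73.4), |Γ_s| = 0.64
VSWR = (1 + |Γ_s|)/(1 − |Γ_s|)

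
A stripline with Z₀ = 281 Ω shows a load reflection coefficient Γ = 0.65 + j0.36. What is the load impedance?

Z_L = Z_0·(1 + Γ)/(1 − Γ) = 281·(1.65 + j0.36)/(0.35 − j0.36)

Z_L ≈ 499 + j803 Ω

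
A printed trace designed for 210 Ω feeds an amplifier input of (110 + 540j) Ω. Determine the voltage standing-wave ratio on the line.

Γ = (Z_L − Z_0)/(Z_L + Z_0) = (-100 + j540)/(320 + j540)
|Γ| = 549/628 = 0.875
VSWR = (1 + |Γ|)/(1 − |Γ|) = 1.87/0.125

VSWR ≈ 15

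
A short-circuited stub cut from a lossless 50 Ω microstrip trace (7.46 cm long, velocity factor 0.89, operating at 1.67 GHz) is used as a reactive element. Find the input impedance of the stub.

Z_in ≈ −j10.6 Ω

λ = v/f = 0.89·c / 1.67 GHz = 0.16 m
βl = 2π·l/λ = 2π × 0.467 = 168°
tan(βl) = -0.213
For a short-circuited stub, Z_in = jZ_0·tan(βl)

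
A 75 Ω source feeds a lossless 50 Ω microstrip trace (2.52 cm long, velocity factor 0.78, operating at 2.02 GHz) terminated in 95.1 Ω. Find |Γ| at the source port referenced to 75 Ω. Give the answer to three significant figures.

λ = v/f = 0.78·c / 2.02 GHz = 0.116 m
βl = 2π·l/λ = 2π × 0.218 = 78.3°
tan(βl) = 4.83
Z_in = Z_0·(Z_L + jZ_0·tanβl)/(Z_0 + jZ_L·tanβl) = 27.1 − j7.4 Ω
Γ_s = (Z_in − Z_s)/(Z_in + Z_s) = (-47.9 − j7.4)/(102 − j7.4), |Γ_s| = 0.474

|Γ| ≈ 0.474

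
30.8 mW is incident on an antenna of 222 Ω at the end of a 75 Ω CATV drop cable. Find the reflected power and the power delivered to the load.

Γ = (222 − 75)/(222 + 75) = 0.495
|Γ|² = 0.245
P_refl = |Γ|²·P_inc = 7.55 mW, P_del = (1 − |Γ|²)·P_inc = 23.3 mW

P_reflected ≈ 7.55 mW; P_delivered ≈ 23.3 mW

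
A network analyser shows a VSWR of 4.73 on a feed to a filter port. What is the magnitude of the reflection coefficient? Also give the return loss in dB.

|Γ| ≈ 0.651; return loss ≈ 3.73 dB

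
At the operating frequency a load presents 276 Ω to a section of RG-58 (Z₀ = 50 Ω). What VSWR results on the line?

For a purely resistive load, VSWR = R_L/Z_0 or Z_0/R_L (whichever > 1) = 276/50

VSWR ≈ 5.52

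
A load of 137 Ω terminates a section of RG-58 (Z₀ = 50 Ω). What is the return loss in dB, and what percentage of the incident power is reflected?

Γ = (137 − 50)/(137 + 50) = 0.465
RL = −20·log₁₀(0.465) = 6.65 dB
P_refl/P_inc = |Γ|² = 0.216

RL ≈ 6.65 dB; 21.6% of incident power reflected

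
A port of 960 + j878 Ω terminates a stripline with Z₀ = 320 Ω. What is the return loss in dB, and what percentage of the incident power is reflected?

RL ≈ 3.1 dB; 49% of incident power reflected

Γ = (640 + j878)/(1280 + j878), |Γ| = 0.7
RL = −20·log₁₀(0.7) = 3.1 dB
P_refl/P_inc = |Γ|² = 0.49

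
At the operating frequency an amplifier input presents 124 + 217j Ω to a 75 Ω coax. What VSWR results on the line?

VSWR ≈ 7.18

Γ = (Z_L − Z_0)/(Z_L + Z_0) = (49 + j217)/(199 + j217)
|Γ| = 222/294 = 0.756
VSWR = (1 + |Γ|)/(1 − |Γ|) = 1.76/0.244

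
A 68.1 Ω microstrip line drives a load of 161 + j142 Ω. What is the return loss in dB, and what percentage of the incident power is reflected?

Γ = (92.9 + j142)/(229.1 + j142), |Γ| = 0.63
RL = −20·log₁₀(0.63) = 4.02 dB
P_refl/P_inc = |Γ|² = 0.396

RL ≈ 4.02 dB; 39.6% of incident power reflected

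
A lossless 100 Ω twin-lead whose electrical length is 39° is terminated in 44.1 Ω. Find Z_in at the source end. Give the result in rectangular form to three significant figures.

tan(βl) = tan(39°) = 0.81
Z_in = Z_0·(Z_L + jZ_0·tanβl)/(Z_0 + jZ_L·tanβl)
     = 100·(44.1 + j81)/(100 + j35.7)

Z_in ≈ 64.8 + j57.9 Ω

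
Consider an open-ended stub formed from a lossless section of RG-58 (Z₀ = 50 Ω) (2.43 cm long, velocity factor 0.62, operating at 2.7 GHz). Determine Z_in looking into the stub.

Z_in ≈ +j37.7 Ω

λ = v/f = 0.62·c / 2.7 GHz = 0.0689 m
βl = 2π·l/λ = 2π × 0.353 = 127°
tan(βl) = -1.33
For an open-ended stub, Z_in = −jZ_0·cot(βl) = −jZ_0/tan(βl)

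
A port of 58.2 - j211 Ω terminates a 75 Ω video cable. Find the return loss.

Γ = (-16.8 − j211)/(133.2 − j211), |Γ| = 0.848
RL = −20·log₁₀|Γ| = −20·log₁₀(0.848)

RL ≈ 1.43 dB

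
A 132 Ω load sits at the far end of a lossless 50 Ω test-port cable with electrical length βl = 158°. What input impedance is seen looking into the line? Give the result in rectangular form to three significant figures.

Z_in ≈ 71.8 + j56.4 Ω

tan(βl) = tan(158°) = -0.404
Z_in = Z_0·(Z_L + jZ_0·tanβl)/(Z_0 + jZ_L·tanβl)
     = 50·(132 − j20.2)/(50 − j53.3)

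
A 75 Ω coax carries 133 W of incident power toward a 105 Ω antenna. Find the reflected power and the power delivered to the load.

Γ = (105 − 75)/(105 + 75) = 0.167
|Γ|² = 0.0278
P_refl = |Γ|²·P_inc = 3.69 W, P_del = (1 − |Γ|²)·P_inc = 129 W

P_reflected ≈ 3.69 W; P_delivered ≈ 129 W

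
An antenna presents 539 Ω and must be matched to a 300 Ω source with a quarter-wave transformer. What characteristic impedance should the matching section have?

Z_qwt ≈ 402 Ω

Z_qwt = √(Z_0·R_L) = √(300 × 539) = √161700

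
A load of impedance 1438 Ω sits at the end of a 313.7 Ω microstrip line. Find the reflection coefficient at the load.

Γ = 0.642

Γ = (Z_L − Z_0)/(Z_L + Z_0) = (1438 − 313.7)/(1438 + 313.7) = 1124/1752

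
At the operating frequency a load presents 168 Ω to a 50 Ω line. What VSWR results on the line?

VSWR ≈ 3.36

For a purely resistive load, VSWR = R_L/Z_0 or Z_0/R_L (whichever > 1) = 168/50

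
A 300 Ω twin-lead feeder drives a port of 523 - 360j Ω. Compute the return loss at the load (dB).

Γ = (223 − j360)/(823 − j360), |Γ| = 0.471
RL = −20·log₁₀|Γ| = −20·log₁₀(0.471)

RL ≈ 6.53 dB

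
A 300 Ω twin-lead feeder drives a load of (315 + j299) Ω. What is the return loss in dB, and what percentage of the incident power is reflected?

RL ≈ 7.17 dB; 19.2% of incident power reflected

Γ = (15 + j299)/(615 + j299), |Γ| = 0.438
RL = −20·log₁₀(0.438) = 7.17 dB
P_refl/P_inc = |Γ|² = 0.192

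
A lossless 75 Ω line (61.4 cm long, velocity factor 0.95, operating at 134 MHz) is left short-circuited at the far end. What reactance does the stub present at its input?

λ = v/f = 0.95·c / 134 MHz = 2.13 m
βl = 2π·l/λ = 2π × 0.289 = 104°
tan(βl) = -4.03
For a short-circuited stub, Z_in = jZ_0·tan(βl)

X_in ≈ -302 Ω (capacitive)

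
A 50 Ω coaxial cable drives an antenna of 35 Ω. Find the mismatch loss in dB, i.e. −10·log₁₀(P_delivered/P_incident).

Γ = (35 − 50)/(35 + 50) = -0.176
|Γ|² = 0.0311, so P_del/P_inc = 1 − |Γ|² = 0.969
ML = −10·log₁₀(1 − |Γ|²)

mismatch loss ≈ 0.137 dB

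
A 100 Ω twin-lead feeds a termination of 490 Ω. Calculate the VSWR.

VSWR ≈ 4.9

Γ = (490 − 100)/(490 + 100) = 0.661
VSWR = (1 + 0.661)/(1 − 0.661)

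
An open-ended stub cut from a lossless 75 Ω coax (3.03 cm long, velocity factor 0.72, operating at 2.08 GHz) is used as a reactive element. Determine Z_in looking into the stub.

Z_in ≈ +j20.2 Ω

λ = v/f = 0.72·c / 2.08 GHz = 0.104 m
βl = 2π·l/λ = 2π × 0.292 = 105°
tan(βl) = -3.72
For an open-ended stub, Z_in = −jZ_0·cot(βl) = −jZ_0/tan(βl)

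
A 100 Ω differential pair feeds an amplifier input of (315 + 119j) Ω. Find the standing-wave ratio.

VSWR ≈ 3.64

Γ = (Z_L − Z_0)/(Z_L + Z_0) = (215 + j119)/(415 + j119)
|Γ| = 246/432 = 0.569
VSWR = (1 + |Γ|)/(1 − |Γ|) = 1.57/0.431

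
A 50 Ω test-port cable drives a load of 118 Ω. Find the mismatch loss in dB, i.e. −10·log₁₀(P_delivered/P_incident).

Γ = (118 − 50)/(118 + 50) = 0.405
|Γ|² = 0.164, so P_del/P_inc = 1 − |Γ|² = 0.836
ML = −10·log₁₀(1 − |Γ|²)

mismatch loss ≈ 0.777 dB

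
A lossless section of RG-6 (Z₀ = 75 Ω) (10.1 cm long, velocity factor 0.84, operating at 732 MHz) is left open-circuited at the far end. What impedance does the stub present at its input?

Z_in ≈ +j21 Ω

λ = v/f = 0.84·c / 732 MHz = 0.344 m
βl = 2π·l/λ = 2π × 0.293 = 106°
tan(βl) = -3.58
For an open-circuited stub, Z_in = −jZ_0·cot(βl) = −jZ_0/tan(βl)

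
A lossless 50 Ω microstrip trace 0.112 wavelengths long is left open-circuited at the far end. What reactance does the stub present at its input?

βl = 2π × 0.112 = 40.3°
tan(βl) = 0.849
For an open-circuited stub, Z_in = −jZ_0·cot(βl) = −jZ_0/tan(βl)

X_in ≈ -58.9 Ω (capacitive)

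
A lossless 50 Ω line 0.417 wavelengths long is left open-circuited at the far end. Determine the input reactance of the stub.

X_in ≈ 87 Ω (inductive)

βl = 2π × 0.417 = 150°
tan(βl) = -0.575
For an open-circuited stub, Z_in = −jZ_0·cot(βl) = −jZ_0/tan(βl)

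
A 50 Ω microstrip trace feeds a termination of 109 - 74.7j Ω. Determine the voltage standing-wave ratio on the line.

VSWR ≈ 3.37

Γ = (Z_L − Z_0)/(Z_L + Z_0) = (59 − j74.7)/(159 − j74.7)
|Γ| = 95.2/176 = 0.542
VSWR = (1 + |Γ|)/(1 − |Γ|) = 1.54/0.458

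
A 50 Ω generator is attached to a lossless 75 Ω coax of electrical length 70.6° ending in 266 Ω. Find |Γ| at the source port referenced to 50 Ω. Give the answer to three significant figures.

|Γ| ≈ 0.462

tan(βl) = 2.84
Z_in = Z_0·(Z_L + jZ_0·tanβl)/(Z_0 + jZ_L·tanβl) = 23.5 − j24.1 Ω
Γ_s = (Z_in − Z_s)/(Z_in + Z_s) = (-26.5 − j24.1)/(73.5 − j24.1), |Γ_s| = 0.462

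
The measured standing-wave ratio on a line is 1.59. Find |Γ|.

|Γ| ≈ 0.228

|Γ| = (S − 1)/(S + 1) = (1.59 − 1)/(1.59 + 1) = 0.59/2.59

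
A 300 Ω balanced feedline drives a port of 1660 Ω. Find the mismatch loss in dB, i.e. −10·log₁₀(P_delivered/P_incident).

mismatch loss ≈ 2.85 dB

Γ = (1660 − 300)/(1660 + 300) = 0.694
|Γ|² = 0.481, so P_del/P_inc = 1 − |Γ|² = 0.519
ML = −10·log₁₀(1 − |Γ|²)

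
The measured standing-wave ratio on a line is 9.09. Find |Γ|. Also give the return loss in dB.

|Γ| ≈ 0.802; return loss ≈ 1.92 dB

|Γ| = (S − 1)/(S + 1) = (9.09 − 1)/(9.09 + 1) = 8.09/10.1
RL = −20·log₁₀|Γ| = −20·log₁₀(0.802)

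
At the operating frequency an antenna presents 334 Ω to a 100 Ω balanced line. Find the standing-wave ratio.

VSWR ≈ 3.34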